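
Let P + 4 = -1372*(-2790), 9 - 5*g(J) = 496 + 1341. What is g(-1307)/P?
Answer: -457/4784845 ≈ -9.5510e-5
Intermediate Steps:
g(J) = -1828/5 (g(J) = 9/5 - (496 + 1341)/5 = 9/5 - ⅕*1837 = 9/5 - 1837/5 = -1828/5)
P = 3827876 (P = -4 - 1372*(-2790) = -4 + 3827880 = 3827876)
g(-1307)/P = -1828/5/3827876 = -1828/5*1/3827876 = -457/4784845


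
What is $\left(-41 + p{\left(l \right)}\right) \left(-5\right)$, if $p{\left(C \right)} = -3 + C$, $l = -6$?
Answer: $250$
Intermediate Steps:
$\left(-41 + p{\left(l \right)}\right) \left(-5\right) = \left(-41 - 9\right) \left(-5\right) = \left(-50\right) \left(-5\right) = 250$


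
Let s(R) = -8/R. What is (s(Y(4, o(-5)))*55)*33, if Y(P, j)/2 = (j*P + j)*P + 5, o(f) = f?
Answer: 1452/19 ≈ 76.421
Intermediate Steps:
Y(P, j) = 10 + 2*P*(j + P*j) (Y(P, j) = 2*((j*P + j)*P + 5) = 2*((P*j + j)*P + 5) = 2*((j + P*j)*P + 5) = 2*(P*(j + P*j) + 5) = 2*(5 + P*(j + P*j)) = 10 + 2*P*(j + P*j))
(s(Y(4, o(-5)))*55)*33 = (-8/(10 + 2*4*(-5) + 2*(-5)*4²)*55)*33 = (-8/(10 - 40 + 2*(-5)*16)*55)*33 = (-8/(10 - 40 - 160)*55)*33 = (-8/(-190)*55)*33 = (-8*(-1/190)*55)*33 = ((4/95)*55)*33 = (44/19)*33 = 1452/19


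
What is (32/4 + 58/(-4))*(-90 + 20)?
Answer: 455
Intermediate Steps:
(32/4 + 58/(-4))*(-90 + 20) = (32*(¼) + 58*(-¼))*(-70) = (8 - 29/2)*(-70) = -13/2*(-70) = 455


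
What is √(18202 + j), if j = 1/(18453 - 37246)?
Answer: √6428524986705/18793 ≈ 134.91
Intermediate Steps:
j = -1/18793 (j = 1/(-18793) = -1/18793 ≈ -5.3211e-5)
√(18202 + j) = √(18202 - 1/18793) = √(342070185/18793) = √6428524986705/18793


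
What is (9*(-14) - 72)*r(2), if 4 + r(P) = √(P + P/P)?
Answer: 792 - 198*√3 ≈ 449.05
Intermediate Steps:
r(P) = -4 + √(1 + P) (r(P) = -4 + √(P + P/P) = -4 + √(P + 1) = -4 + √(1 + P))
(9*(-14) - 72)*r(2) = (9*(-14) - 72)*(-4 + √(1 + 2)) = (-126 - 72)*(-4 + √3) = -198*(-4 + √3) = 792 - 198*√3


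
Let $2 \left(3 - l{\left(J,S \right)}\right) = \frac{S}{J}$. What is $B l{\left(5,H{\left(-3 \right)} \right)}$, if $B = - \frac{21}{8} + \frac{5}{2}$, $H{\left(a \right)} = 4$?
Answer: $- \frac{13}{40} \approx -0.325$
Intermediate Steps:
$l{\left(J,S \right)} = 3 - \frac{S}{2 J}$ ($l{\left(J,S \right)} = 3 - \frac{S \frac{1}{J}}{2} = 3 - \frac{S}{2 J}$)
$B = - \frac{1}{8}$ ($B = \left(-21\right) \frac{1}{8} + 5 \cdot \frac{1}{2} = - \frac{21}{8} + \frac{5}{2} = - \frac{1}{8} \approx -0.125$)
$B l{\left(5,H{\left(-3 \right)} \right)} = - \frac{3 - \frac{2}{5}}{8} = \left(- \frac{1}{8}\right) \frac{13}{5} = - \frac{13}{40}$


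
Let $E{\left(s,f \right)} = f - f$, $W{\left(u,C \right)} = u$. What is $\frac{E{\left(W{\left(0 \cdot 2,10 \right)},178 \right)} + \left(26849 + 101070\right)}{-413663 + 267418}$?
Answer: $- \frac{11629}{13295} \approx -0.87469$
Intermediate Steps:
$E{\left(s,f \right)} = 0$
$\frac{E{\left(W{\left(0 \cdot 2,10 \right)},178 \right)} + \left(26849 + 101070\right)}{-413663 + 267418} = \frac{0 + \left(26849 + 101070\right)}{-413663 + 267418} = \frac{0 + 127919}{-146245} = 127919 \left(- \frac{1}{146245}\right) = - \frac{11629}{13295}$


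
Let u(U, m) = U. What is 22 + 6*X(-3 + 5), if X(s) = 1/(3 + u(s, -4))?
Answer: 116/5 ≈ 23.200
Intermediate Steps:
X(s) = 1/(3 + s)
22 + 6*X(-3 + 5) = 22 + 6/(3 + (-3 + 5)) = 22 + 6/(3 + 2) = 22 + 6/5 = 116/5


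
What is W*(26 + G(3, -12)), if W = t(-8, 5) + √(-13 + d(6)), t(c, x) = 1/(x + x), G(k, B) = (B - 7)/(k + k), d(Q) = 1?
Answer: 137/60 + 137*I*√3/3 ≈ 2.2833 + 79.097*I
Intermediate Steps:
G(k, B) = (-7 + B)/(2*k) (G(k, B) = (-7 + B)/((2*k)) = (-7 + B)*(1/(2*k)) = (-7 + B)/(2*k))
t(c, x) = 1/(2*x)
W = ⅒ + 2*I*√3 (W = (½)/5 + √(-13 + 1) = (½)*(⅕) + √(-12) = ⅒ + 2*I*√3 ≈ 0.1 + 3.4641*I)
W*(26 + G(3, -12)) = (⅒ + 2*I*√3)*(26 + (½)*(-7 - 12)/3) = (⅒ + 2*I*√3)*(26 + (½)*(⅓)*(-19)) = (⅒ + 2*I*√3)*(26 - 19/6) = (⅒ + 2*I*√3)*(137/6) = 137/60 + 137*I*√3/3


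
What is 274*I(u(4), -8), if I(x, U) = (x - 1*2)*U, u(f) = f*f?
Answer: -30688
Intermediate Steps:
u(f) = f²
I(x, U) = U*(-2 + x) (I(x, U) = (x - 2)*U = (-2 + x)*U = U*(-2 + x))
274*I(u(4), -8) = 274*(-8*(-2 + 4²)) = 274*(-8*(-2 + 16)) = 274*(-8*14) = 274*(-112) = -30688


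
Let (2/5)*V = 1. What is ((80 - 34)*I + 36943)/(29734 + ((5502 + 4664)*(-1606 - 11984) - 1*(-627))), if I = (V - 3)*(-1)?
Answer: -36966/138125579 ≈ -0.00026763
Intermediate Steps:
V = 5/2 (V = (5/2)*1 = 5/2 ≈ 2.5000)
I = ½ (I = (5/2 - 3)*(-1) = -½*(-1) = ½ ≈ 0.50000)
((80 - 34)*I + 36943)/(29734 + ((5502 + 4664)*(-1606 - 11984) - 1*(-627))) = ((80 - 34)*(½) + 36943)/(29734 + ((5502 + 4664)*(-1606 - 11984) - 1*(-627))) = (46*(½) + 36943)/(29734 + (10166*(-13590) + 627)) = (23 + 36943)/(29734 + (-138155940 + 627)) = 36966/(29734 - 138155313) = 36966/(-138125579) = 36966*(-1/138125579) = -36966/138125579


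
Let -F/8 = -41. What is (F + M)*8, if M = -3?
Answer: 2600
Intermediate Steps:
F = 328 (F = -8*(-41) = 328)
(F + M)*8 = (328 - 3)*8 = 325*8 = 2600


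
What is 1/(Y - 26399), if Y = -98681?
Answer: -1/125080 ≈ -7.9949e-6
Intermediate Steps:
1/(Y - 26399) = 1/(-98681 - 26399) = 1/(-125080) = -1/125080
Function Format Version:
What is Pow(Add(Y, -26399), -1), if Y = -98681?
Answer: Rational(-1, 125080) ≈ -7.9949e-6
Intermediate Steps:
Pow(Add(Y, -26399), -1) = Pow(Add(-98681, -26399), -1) = Pow(-125080, -1) = Rational(-1, 125080)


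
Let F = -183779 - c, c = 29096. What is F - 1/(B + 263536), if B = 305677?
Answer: -121171217376/569213 ≈ -2.1288e+5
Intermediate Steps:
F = -212875 (F = -183779 - 1*29096 = -183779 - 29096 = -212875)
F - 1/(B + 263536) = -212875 - 1/(305677 + 263536) = -212875 - 1/569213 = -121171217376/569213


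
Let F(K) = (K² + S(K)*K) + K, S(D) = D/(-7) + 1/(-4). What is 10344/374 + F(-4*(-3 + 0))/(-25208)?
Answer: 912457083/32997272 ≈ 27.652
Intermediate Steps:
S(D) = -¼ - D/7 (S(D) = D*(-⅐) + 1*(-¼) = -D/7 - ¼ = -¼ - D/7)
F(K) = K + K² + K*(-¼ - K/7) (F(K) = (K² + (-¼ - K/7)*K) + K = (K² + K*(-¼ - K/7)) + K = K + K² + K*(-¼ - K/7))
10344/374 + F(-4*(-3 + 0))/(-25208) = 10344/374 + (3*(-4*(-3 + 0))*(7 + 8*(-4*(-3 + 0)))/28)/(-25208) = 10344*(1/374) + (3*(-4*(-3))*(7 + 8*(-4*(-3)))/28)*(-1/25208) = 5172/187 + ((3/28)*12*(7 + 8*12))*(-1/25208) = 5172/187 + ((3/28)*12*(7 + 96))*(-1/25208) = 5172/187 + ((3/28)*12*103)*(-1/25208) = 5172/187 + (927/7)*(-1/25208) = 5172/187 - 927/176456 = 912457083/32997272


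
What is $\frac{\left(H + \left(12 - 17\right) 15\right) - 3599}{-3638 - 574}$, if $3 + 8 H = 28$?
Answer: $\frac{251}{288} \approx 0.87153$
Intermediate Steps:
$H = \frac{25}{8}$ ($H = - \frac{3}{8} + \frac{1}{8} \cdot 28 = - \frac{3}{8} + \frac{7}{2} = \frac{25}{8} \approx 3.125$)
$\frac{\left(H + \left(12 - 17\right) 15\right) - 3599}{-3638 - 574} = \frac{\left(\frac{25}{8} + \left(12 - 17\right) 15\right) - 3599}{-3638 - 574} = \frac{\left(\frac{25}{8} - 75\right) - 3599}{-4212} = \left(\left(\frac{25}{8} - 75\right) - 3599\right) \left(- \frac{1}{4212}\right) = \left(- \frac{575}{8} - 3599\right) \left(- \frac{1}{4212}\right) = \left(- \frac{29367}{8}\right) \left(- \frac{1}{4212}\right) = \frac{251}{288}$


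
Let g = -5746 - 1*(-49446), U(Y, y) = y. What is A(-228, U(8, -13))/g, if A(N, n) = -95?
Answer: -1/460 ≈ -0.0021739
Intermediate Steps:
g = 43700 (g = -5746 + 49446 = 43700)
A(-228, U(8, -13))/g = -95/43700 = -95*1/43700 = -1/460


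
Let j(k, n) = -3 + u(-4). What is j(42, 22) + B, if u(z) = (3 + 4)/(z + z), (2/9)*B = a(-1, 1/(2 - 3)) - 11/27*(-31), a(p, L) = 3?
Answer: 1595/24 ≈ 66.458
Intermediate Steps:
B = 211/3 (B = 9*(3 - 11/27*(-31))/2 = 9*(3 + 341/27)/2 = (9/2)*(422/27) = 211/3 ≈ 70.333)
u(z) = 7/(2*z) (u(z) = 7/((2*z)) = 7*(1/(2*z)) = 7/(2*z))
j(k, n) = -31/8 (j(k, n) = -3 + (7/2)/(-4) = -3 + (7/2)*(-1/4) = -3 - 7/8 = -31/8)
j(42, 22) + B = -31/8 + 211/3 = 1595/24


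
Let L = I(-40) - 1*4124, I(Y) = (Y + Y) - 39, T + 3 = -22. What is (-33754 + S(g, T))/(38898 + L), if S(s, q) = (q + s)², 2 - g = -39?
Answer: -33498/34655 ≈ -0.96661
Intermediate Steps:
T = -25 (T = -3 - 22 = -25)
g = 41 (g = 2 - 1*(-39) = 2 + 39 = 41)
I(Y) = -39 + 2*Y (I(Y) = 2*Y - 39 = -39 + 2*Y)
L = -4243 (L = (-39 + 2*(-40)) - 1*4124 = (-39 - 80) - 4124 = -119 - 4124 = -4243)
(-33754 + S(g, T))/(38898 + L) = (-33754 + (-25 + 41)²)/(38898 - 4243) = (-33754 + 16²)/34655 = (-33754 + 256)*(1/34655) = -33498*1/34655 = -33498/34655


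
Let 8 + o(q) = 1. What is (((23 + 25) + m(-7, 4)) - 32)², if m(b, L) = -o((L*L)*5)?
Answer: 529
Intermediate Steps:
o(q) = -7 (o(q) = -8 + 1 = -7)
m(b, L) = 7 (m(b, L) = -1*(-7) = 7)
(((23 + 25) + m(-7, 4)) - 32)² = (((23 + 25) + 7) - 32)² = ((48 + 7) - 32)² = (55 - 32)² = 23² = 529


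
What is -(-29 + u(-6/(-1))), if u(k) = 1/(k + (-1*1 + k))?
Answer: 318/11 ≈ 28.909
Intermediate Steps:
u(k) = 1/(-1 + 2*k) (u(k) = 1/(k + (-1 + k)) = 1/(-1 + 2*k))
-(-29 + u(-6/(-1))) = -(-29 + 1/(-1 + 2*(-6/(-1)))) = -(-29 + 1/(-1 + 2*(-6*(-1)))) = -(-29 + 1/(-1 + 2*6)) = -(-29 + 1/(-1 + 12)) = -(-29 + 1/11) = -1*(-318/11) = 318/11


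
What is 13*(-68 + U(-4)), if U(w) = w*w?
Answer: -676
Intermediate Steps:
U(w) = w²
13*(-68 + U(-4)) = 13*(-68 + (-4)²) = 13*(-68 + 16) = 13*(-52) = -676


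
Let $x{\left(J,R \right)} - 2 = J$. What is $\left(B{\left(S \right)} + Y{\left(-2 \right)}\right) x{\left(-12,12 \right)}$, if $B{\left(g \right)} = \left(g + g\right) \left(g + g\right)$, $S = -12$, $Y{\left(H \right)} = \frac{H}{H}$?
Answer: $-5770$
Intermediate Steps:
$x{\left(J,R \right)} = 2 + J$
$Y{\left(H \right)} = 1$
$B{\left(g \right)} = 4 g^{2}$ ($B{\left(g \right)} = 2 g 2 g = 4 g^{2}$)
$\left(B{\left(S \right)} + Y{\left(-2 \right)}\right) x{\left(-12,12 \right)} = \left(4 \left(-12\right)^{2} + 1\right) \left(2 - 12\right) = \left(4 \cdot 144 + 1\right) \left(-10\right) = \left(576 + 1\right) \left(-10\right) = 577 \left(-10\right) = -5770$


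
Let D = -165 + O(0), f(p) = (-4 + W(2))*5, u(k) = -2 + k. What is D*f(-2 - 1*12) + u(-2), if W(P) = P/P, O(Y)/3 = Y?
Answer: 2471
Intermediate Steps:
O(Y) = 3*Y
W(P) = 1
f(p) = -15 (f(p) = (-4 + 1)*5 = -3*5 = -15)
D = -165 (D = -165 + 3*0 = -165 + 0 = -165)
D*f(-2 - 1*12) + u(-2) = -165*(-15) + (-2 - 2) = 2475 - 4 = 2471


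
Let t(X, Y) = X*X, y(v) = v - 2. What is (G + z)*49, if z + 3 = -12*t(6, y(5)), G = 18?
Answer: -20433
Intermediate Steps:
y(v) = -2 + v
t(X, Y) = X**2
z = -435 (z = -3 - 12*6**2 = -3 - 12*36 = -3 - 432 = -435)
(G + z)*49 = (18 - 435)*49 = -417*49 = -20433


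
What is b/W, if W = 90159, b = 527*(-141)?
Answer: -24769/30053 ≈ -0.82418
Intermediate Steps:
b = -74307
b/W = -74307/90159 = -74307*1/90159 = -24769/30053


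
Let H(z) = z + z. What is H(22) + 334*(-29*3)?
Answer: -29014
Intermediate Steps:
H(z) = 2*z
H(22) + 334*(-29*3) = 2*22 + 334*(-29*3) = 44 + 334*(-87) = 44 - 29058 = -29014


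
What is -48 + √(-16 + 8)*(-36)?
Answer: -48 - 72*I*√2 ≈ -48.0 - 101.82*I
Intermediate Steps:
-48 + √(-16 + 8)*(-36) = -48 + √(-8)*(-36) = -48 + (2*I*√2)*(-36) = -48 - 72*I*√2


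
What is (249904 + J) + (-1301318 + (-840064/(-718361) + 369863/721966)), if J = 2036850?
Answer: 73011390042834129/74090316818 ≈ 9.8544e+5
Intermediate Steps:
(249904 + J) + (-1301318 + (-840064/(-718361) + 369863/721966)) = (249904 + 2036850) + (-1301318 + (-840064/(-718361) + 369863/721966)) = 2286754 + (-1301318 + (-840064*(-1/718361) + 369863*(1/721966))) = 2286754 + (-1301318 + (840064/718361 + 369863/721966)) = 2286754 + (-1301318 + 124598971481/74090316818) = 2286754 - 96414938301994643/74090316818 = 73011390042834129/74090316818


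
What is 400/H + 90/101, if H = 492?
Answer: 21170/12423 ≈ 1.7041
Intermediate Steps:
400/H + 90/101 = 400/492 + 90/101 = 400*(1/492) + 90*(1/101) = 100/123 + 90/101 = 21170/12423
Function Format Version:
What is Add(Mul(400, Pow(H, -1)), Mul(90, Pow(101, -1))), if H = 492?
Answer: Rational(21170, 12423) ≈ 1.7041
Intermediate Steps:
Add(Mul(400, Pow(H, -1)), Mul(90, Pow(101, -1))) = Add(Mul(400, Pow(492, -1)), Mul(90, Pow(101, -1))) = Add(Mul(400, Rational(1, 492)), Mul(90, Rational(1, 101))) = Add(Rational(100, 123), Rational(90, 101)) = Rational(21170, 12423)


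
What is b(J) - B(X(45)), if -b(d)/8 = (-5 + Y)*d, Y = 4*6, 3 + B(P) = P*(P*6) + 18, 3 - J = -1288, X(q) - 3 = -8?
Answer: -196397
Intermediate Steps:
X(q) = -5 (X(q) = 3 - 8 = -5)
J = 1291 (J = 3 - 1*(-1288) = 3 + 1288 = 1291)
B(P) = 15 + 6*P**2 (B(P) = -3 + (P*(P*6) + 18) = -3 + (P*(6*P) + 18) = -3 + (6*P**2 + 18) = -3 + (18 + 6*P**2) = 15 + 6*P**2)
Y = 24
b(d) = -152*d (b(d) = -8*(-5 + 24)*d = -152*d)
b(J) - B(X(45)) = -152*1291 - (15 + 6*(-5)**2) = -196232 - (15 + 6*25) = -196232 - (15 + 150) = -196232 - 1*165 = -196232 - 165 = -196397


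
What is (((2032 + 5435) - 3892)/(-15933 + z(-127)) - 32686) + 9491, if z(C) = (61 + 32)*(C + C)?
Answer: -183496360/7911 ≈ -23195.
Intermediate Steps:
z(C) = 186*C (z(C) = 93*(2*C) = 186*C)
(((2032 + 5435) - 3892)/(-15933 + z(-127)) - 32686) + 9491 = (((2032 + 5435) - 3892)/(-15933 + 186*(-127)) - 32686) + 9491 = ((7467 - 3892)/(-15933 - 23622) - 32686) + 9491 = (3575/(-39555) - 32686) + 9491 = (3575*(-1/39555) - 32686) + 9491 = (-715/7911 - 32686) + 9491 = -258579661/7911 + 9491 = -183496360/7911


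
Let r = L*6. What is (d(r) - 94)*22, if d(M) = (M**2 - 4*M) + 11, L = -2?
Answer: 2398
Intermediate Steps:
r = -12 (r = -2*6 = -12)
d(M) = 11 + M**2 - 4*M
(d(r) - 94)*22 = ((11 + (-12)**2 - 4*(-12)) - 94)*22 = ((11 + 144 + 48) - 94)*22 = (203 - 94)*22 = 109*22 = 2398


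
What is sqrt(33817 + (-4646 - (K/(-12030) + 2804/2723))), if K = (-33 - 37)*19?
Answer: 4*sqrt(19563245048844777)/3275769 ≈ 170.79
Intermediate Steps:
K = -1330 (K = -70*19 = -1330)
sqrt(33817 + (-4646 - (K/(-12030) + 2804/2723))) = sqrt(33817 + (-4646 - (-1330/(-12030) + 2804/2723))) = sqrt(33817 + (-4646 - (-1330*(-1/12030) + 2804*(1/2723)))) = sqrt(33817 + (-4646 - (133/1203 + 2804/2723))) = sqrt(33817 + (-4646 - 1*3735371/3275769)) = sqrt(33817 + (-4646 - 3735371/3275769)) = sqrt(33817 - 15222958145/3275769) = sqrt(95553722128/3275769) = 4*sqrt(19563245048844777)/3275769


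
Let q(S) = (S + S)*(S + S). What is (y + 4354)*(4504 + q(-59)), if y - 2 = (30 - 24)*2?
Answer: 80493504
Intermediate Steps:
q(S) = 4*S**2 (q(S) = (2*S)*(2*S) = 4*S**2)
y = 14 (y = 2 + (30 - 24)*2 = 2 + 6*2 = 2 + 12 = 14)
(y + 4354)*(4504 + q(-59)) = (14 + 4354)*(4504 + 4*(-59)**2) = 4368*(4504 + 4*3481) = 4368*(4504 + 13924) = 4368*18428 = 80493504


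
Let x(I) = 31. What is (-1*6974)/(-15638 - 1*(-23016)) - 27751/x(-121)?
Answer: -3305856/3689 ≈ -896.14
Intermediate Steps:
(-1*6974)/(-15638 - 1*(-23016)) - 27751/x(-121) = (-1*6974)/(-15638 - 1*(-23016)) - 27751/31 = -6974/(-15638 + 23016) - 27751*1/31 = -6974/7378 - 27751/31 = -6974*1/7378 - 27751/31 = -3487/3689 - 27751/31 = -3305856/3689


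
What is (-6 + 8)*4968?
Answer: 9936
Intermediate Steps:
(-6 + 8)*4968 = 2*4968 = 9936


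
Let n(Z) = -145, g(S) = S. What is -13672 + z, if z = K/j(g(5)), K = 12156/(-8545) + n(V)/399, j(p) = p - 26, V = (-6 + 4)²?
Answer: -978889354691/71598555 ≈ -13672.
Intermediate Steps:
V = 4 (V = (-2)² = 4)
j(p) = -26 + p
K = -6089269/3409455 (K = 12156/(-8545) - 145/399 = 12156*(-1/8545) - 145*1/399 = -12156/8545 - 145/399 = -6089269/3409455 ≈ -1.7860)
z = 6089269/71598555 (z = -6089269/(3409455*(-26 + 5)) = -6089269/3409455/(-21) = -6089269/3409455*(-1/21) = 6089269/71598555 ≈ 0.085047)
-13672 + z = -13672 + 6089269/71598555 = -978889354691/71598555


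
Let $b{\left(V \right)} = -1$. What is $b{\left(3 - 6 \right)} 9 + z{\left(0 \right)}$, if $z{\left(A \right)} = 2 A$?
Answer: $-9$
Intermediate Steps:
$b{\left(3 - 6 \right)} 9 + z{\left(0 \right)} = \left(-1\right) 9 + 2 \cdot 0 = -9 + 0 = -9$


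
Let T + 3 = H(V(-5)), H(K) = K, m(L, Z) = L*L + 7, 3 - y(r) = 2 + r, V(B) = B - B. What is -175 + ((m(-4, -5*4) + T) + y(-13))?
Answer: -141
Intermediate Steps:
V(B) = 0
y(r) = 1 - r (y(r) = 3 - (2 + r) = 3 + (-2 - r) = 1 - r)
m(L, Z) = 7 + L² (m(L, Z) = L² + 7 = 7 + L²)
T = -3 (T = -3 + 0 = -3)
-175 + ((m(-4, -5*4) + T) + y(-13)) = -175 + (((7 + (-4)²) - 3) + (1 - 1*(-13))) = -175 + (((7 + 16) - 3) + (1 + 13)) = -175 + ((23 - 3) + 14) = -175 + (20 + 14) = -175 + 34 = -141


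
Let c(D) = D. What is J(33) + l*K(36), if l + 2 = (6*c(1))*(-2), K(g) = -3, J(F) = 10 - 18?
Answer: 34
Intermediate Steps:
J(F) = -8
l = -14 (l = -2 + (6*1)*(-2) = -2 + 6*(-2) = -2 - 12 = -14)
J(33) + l*K(36) = -8 - 14*(-3) = -8 + 42 = 34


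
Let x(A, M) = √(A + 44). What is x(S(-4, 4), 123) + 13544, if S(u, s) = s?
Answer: 13544 + 4*√3 ≈ 13551.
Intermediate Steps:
x(A, M) = √(44 + A)
x(S(-4, 4), 123) + 13544 = √(44 + 4) + 13544 = √48 + 13544 = 4*√3 + 13544 = 13544 + 4*√3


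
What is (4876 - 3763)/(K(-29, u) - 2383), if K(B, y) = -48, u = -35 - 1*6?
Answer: -1113/2431 ≈ -0.45784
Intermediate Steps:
u = -41 (u = -35 - 6 = -41)
(4876 - 3763)/(K(-29, u) - 2383) = (4876 - 3763)/(-48 - 2383) = 1113/(-2431) = 1113*(-1/2431) = -1113/2431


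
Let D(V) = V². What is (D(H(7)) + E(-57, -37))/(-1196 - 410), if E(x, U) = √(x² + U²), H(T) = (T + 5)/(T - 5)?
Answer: -18/803 - √4618/1606 ≈ -0.064730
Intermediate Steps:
H(T) = (5 + T)/(-5 + T)
E(x, U) = √(U² + x²)
(D(H(7)) + E(-57, -37))/(-1196 - 410) = (((5 + 7)/(-5 + 7))² + √((-37)² + (-57)²))/(-1196 - 410) = ((12/2)² + √(1369 + 3249))/(-1606) = (((½)*12)² + √4618)*(-1/1606) = (6² + √4618)*(-1/1606) = (36 + √4618)*(-1/1606) = -18/803 - √4618/1606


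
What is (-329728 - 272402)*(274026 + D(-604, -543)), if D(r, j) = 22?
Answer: -165012522240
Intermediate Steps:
(-329728 - 272402)*(274026 + D(-604, -543)) = (-329728 - 272402)*(274026 + 22) = -602130*274048 = -165012522240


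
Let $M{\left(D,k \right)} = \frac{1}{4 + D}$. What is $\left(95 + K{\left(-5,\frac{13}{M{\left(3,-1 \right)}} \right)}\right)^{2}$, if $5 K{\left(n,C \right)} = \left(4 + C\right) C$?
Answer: $3326976$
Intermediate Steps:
$K{\left(n,C \right)} = \frac{C \left(4 + C\right)}{5}$ ($K{\left(n,C \right)} = \frac{\left(4 + C\right) C}{5} = \frac{C \left(4 + C\right)}{5}$)
$\left(95 + K{\left(-5,\frac{13}{M{\left(3,-1 \right)}} \right)}\right)^{2} = \left(95 + \frac{\frac{13}{\frac{1}{4 + 3}} \left(4 + \frac{13}{\frac{1}{4 + 3}}\right)}{5}\right)^{2} = \left(95 + \frac{\frac{13}{\frac{1}{7}} \left(4 + \frac{13}{\frac{1}{7}}\right)}{5}\right)^{2} = \left(95 + \frac{13 \frac{1}{\frac{1}{7}} \left(4 + 13 \frac{1}{\frac{1}{7}}\right)}{5}\right)^{2} = \left(95 + \frac{13 \cdot 7 \left(4 + 13 \cdot 7\right)}{5}\right)^{2} = \left(95 + \frac{1}{5} \cdot 91 \left(4 + 91\right)\right)^{2} = \left(95 + \frac{1}{5} \cdot 91 \cdot 95\right)^{2} = \left(95 + 1729\right)^{2} = 1824^{2} = 3326976$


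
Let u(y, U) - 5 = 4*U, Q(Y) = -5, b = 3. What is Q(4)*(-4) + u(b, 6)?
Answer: 49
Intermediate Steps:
u(y, U) = 5 + 4*U
Q(4)*(-4) + u(b, 6) = -5*(-4) + (5 + 4*6) = 20 + (5 + 24) = 20 + 29 = 49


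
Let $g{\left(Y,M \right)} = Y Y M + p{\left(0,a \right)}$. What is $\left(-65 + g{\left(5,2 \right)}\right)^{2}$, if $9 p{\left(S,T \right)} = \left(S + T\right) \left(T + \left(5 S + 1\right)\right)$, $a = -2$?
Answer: $\frac{17689}{81} \approx 218.38$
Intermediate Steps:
$p{\left(S,T \right)} = \frac{\left(S + T\right) \left(1 + T + 5 S\right)}{9}$ ($p{\left(S,T \right)} = \frac{\left(S + T\right) \left(T + \left(5 S + 1\right)\right)}{9} = \frac{\left(S + T\right) \left(T + \left(1 + 5 S\right)\right)}{9} = \frac{\left(S + T\right) \left(1 + T + 5 S\right)}{9}$)
$g{\left(Y,M \right)} = \frac{2}{9} + M Y^{2}$ ($g{\left(Y,M \right)} = Y Y M + \left(\frac{1}{9} \cdot 0 + \frac{1}{9} \left(-2\right) + \frac{\left(-2\right)^{2}}{9} + \frac{5 \cdot 0^{2}}{9} + \frac{2}{3} \cdot 0 \left(-2\right)\right) = Y^{2} M + \left(0 - \frac{2}{9} + \frac{1}{9} \cdot 4 + \frac{5}{9} \cdot 0 + 0\right) = M Y^{2} + \left(0 - \frac{2}{9} + \frac{4}{9} + 0 + 0\right) = M Y^{2} + \frac{2}{9} = \frac{2}{9} + M Y^{2}$)
$\left(-65 + g{\left(5,2 \right)}\right)^{2} = \left(-65 + \left(\frac{2}{9} + 2 \cdot 5^{2}\right)\right)^{2} = \left(-65 + \left(\frac{2}{9} + 2 \cdot 25\right)\right)^{2} = \left(-65 + \left(\frac{2}{9} + 50\right)\right)^{2} = \left(-65 + \frac{452}{9}\right)^{2} = \left(- \frac{133}{9}\right)^{2} = \frac{17689}{81}$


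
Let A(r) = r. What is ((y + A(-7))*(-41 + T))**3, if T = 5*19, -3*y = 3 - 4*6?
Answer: 0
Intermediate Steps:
y = 7 (y = -(3 - 4*6)/3 = -(3 - 24)/3 = -1/3*(-21) = 7)
T = 95
((y + A(-7))*(-41 + T))**3 = ((7 - 7)*(-41 + 95))**3 = (0*54)**3 = 0**3 = 0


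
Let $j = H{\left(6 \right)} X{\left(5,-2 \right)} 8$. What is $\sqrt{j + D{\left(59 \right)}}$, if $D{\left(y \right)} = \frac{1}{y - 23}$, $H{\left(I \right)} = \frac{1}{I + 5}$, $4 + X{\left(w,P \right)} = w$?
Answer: $\frac{\sqrt{3289}}{66} \approx 0.86894$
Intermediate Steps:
$X{\left(w,P \right)} = -4 + w$
$H{\left(I \right)} = \frac{1}{5 + I}$
$D{\left(y \right)} = \frac{1}{-23 + y}$
$j = \frac{8}{11}$ ($j = \frac{-4 + 5}{5 + 6} \cdot 8 = \frac{1}{11} \cdot 1 \cdot 8 = \frac{1}{11} \cdot 8 = \frac{8}{11} \approx 0.72727$)
$\sqrt{j + D{\left(59 \right)}} = \sqrt{\frac{8}{11} + \frac{1}{-23 + 59}} = \sqrt{\frac{8}{11} + \frac{1}{36}} = \sqrt{\frac{299}{396}} = \frac{\sqrt{3289}}{66}$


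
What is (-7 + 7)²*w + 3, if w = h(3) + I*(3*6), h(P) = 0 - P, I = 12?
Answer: 3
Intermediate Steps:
h(P) = -P
w = 213 (w = -1*3 + 12*(3*6) = -3 + 12*18 = -3 + 216 = 213)
(-7 + 7)²*w + 3 = (-7 + 7)²*213 + 3 = 0²*213 + 3 = 0*213 + 3 = 0 + 3 = 3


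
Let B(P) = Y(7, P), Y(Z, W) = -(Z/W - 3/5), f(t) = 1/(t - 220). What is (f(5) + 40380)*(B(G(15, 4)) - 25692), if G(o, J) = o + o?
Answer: -6691410822551/6450 ≈ -1.0374e+9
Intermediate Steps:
G(o, J) = 2*o
f(t) = 1/(-220 + t)
Y(Z, W) = 3/5 - Z/W (Y(Z, W) = -(Z/W - 3*1/5) = -(Z/W - 3/5) = -(-3/5 + Z/W) = 3/5 - Z/W)
B(P) = 3/5 - 7/P (B(P) = 3/5 - 1*7/P = 3/5 - 7/P)
(f(5) + 40380)*(B(G(15, 4)) - 25692) = (1/(-220 + 5) + 40380)*((3/5 - 7/(2*15)) - 25692) = (1/(-215) + 40380)*((3/5 - 7/30) - 25692) = (-1/215 + 40380)*((3/5 - 7*1/30) - 25692) = 8681699*((3/5 - 7/30) - 25692)/215 = 8681699*(11/30 - 25692)/215 = (8681699/215)*(-770749/30) = -6691410822551/6450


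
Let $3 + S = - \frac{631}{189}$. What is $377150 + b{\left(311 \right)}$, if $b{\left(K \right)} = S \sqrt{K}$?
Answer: $377150 - \frac{1198 \sqrt{311}}{189} \approx 3.7704 \cdot 10^{5}$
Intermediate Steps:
$S = - \frac{1198}{189}$ ($S = -3 - \frac{631}{189} = - \frac{1198}{189} \approx -6.3386$)
$b{\left(K \right)} = - \frac{1198 \sqrt{K}}{189}$
$377150 + b{\left(311 \right)} = 377150 - \frac{1198 \sqrt{311}}{189}$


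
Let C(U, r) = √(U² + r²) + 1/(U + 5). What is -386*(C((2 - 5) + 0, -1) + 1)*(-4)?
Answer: 2316 + 1544*√10 ≈ 7198.6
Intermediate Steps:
C(U, r) = 1/(5 + U) + √(U² + r²) (C(U, r) = √(U² + r²) + 1/(5 + U) = 1/(5 + U) + √(U² + r²))
-386*(C((2 - 5) + 0, -1) + 1)*(-4) = -386*((1 + 5*√(((2 - 5) + 0)² + (-1)²) + ((2 - 5) + 0)*√(((2 - 5) + 0)² + (-1)²))/(5 + ((2 - 5) + 0)) + 1)*(-4) = -386*((1 + 5*√((-3 + 0)² + 1) + (-3 + 0)*√((-3 + 0)² + 1))/(5 + (-3 + 0)) + 1)*(-4) = -386*((1 + 5*√((-3)² + 1) - 3*√((-3)² + 1))/(5 - 3) + 1)*(-4) = -386*((1 + 5*√(9 + 1) - 3*√(9 + 1))/2 + 1)*(-4) = -386*((1 + 5*√10 - 3*√10)/2 + 1)*(-4) = -386*((1 + 2*√10)/2 + 1)*(-4) = -386*((½ + √10) + 1)*(-4) = -386*(3/2 + √10)*(-4) = -193*(3 + 2*√10)*(-4) = (-579 - 386*√10)*(-4) = 2316 + 1544*√10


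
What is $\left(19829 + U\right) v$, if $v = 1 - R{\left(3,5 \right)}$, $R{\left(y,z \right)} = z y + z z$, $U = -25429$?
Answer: $218400$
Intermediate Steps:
$R{\left(y,z \right)} = z^{2} + y z$ ($R{\left(y,z \right)} = y z + z^{2} = z^{2} + y z$)
$v = -39$ ($v = 1 - 5 \left(3 + 5\right) = 1 - 5 \cdot 8 = 1 - 40 = -39$)
$\left(19829 + U\right) v = \left(19829 - 25429\right) \left(-39\right) = \left(-5600\right) \left(-39\right) = 218400$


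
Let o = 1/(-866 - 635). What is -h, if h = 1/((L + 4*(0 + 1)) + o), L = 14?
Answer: -1501/27017 ≈ -0.055558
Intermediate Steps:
o = -1/1501 (o = 1/(-1501) = -1/1501 ≈ -0.00066622)
h = 1501/27017 (h = 1/((14 + 4*(0 + 1)) - 1/1501) = 1/((14 + 4*1) - 1/1501) = 1/((14 + 4) - 1/1501) = 1/(18 - 1/1501) = 1/(27017/1501) = 1501/27017 ≈ 0.055558)
-h = -1*1501/27017 = -1501/27017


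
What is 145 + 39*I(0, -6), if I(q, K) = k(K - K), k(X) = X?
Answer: 145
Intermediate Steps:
I(q, K) = 0 (I(q, K) = K - K = 0)
145 + 39*I(0, -6) = 145 + 39*0 = 145 + 0 = 145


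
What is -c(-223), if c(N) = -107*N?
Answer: -23861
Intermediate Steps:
-c(-223) = -(-107)*(-223) = -1*23861 = -23861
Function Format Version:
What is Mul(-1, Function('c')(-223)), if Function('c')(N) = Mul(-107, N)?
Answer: -23861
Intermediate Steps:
Mul(-1, Function('c')(-223)) = Mul(-1, Mul(-107, -223)) = Mul(-1, 23861) = -23861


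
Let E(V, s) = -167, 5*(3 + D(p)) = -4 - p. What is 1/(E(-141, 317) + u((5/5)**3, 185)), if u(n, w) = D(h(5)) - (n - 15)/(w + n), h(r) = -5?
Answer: -465/78922 ≈ -0.0058919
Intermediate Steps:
D(p) = -19/5 - p/5 (D(p) = -3 + (-4 - p)/5 = -3 + (-4/5 - p/5) = -19/5 - p/5)
u(n, w) = -14/5 - (-15 + n)/(n + w) (u(n, w) = (-19/5 - 1/5*(-5)) - (n - 15)/(w + n) = (-19/5 + 1) - (-15 + n)/(n + w) = -14/5 - (-15 + n)/(n + w))
1/(E(-141, 317) + u((5/5)**3, 185)) = 1/(-167 + (75 - 19*1**3 - 14*185)/(5*((5/5)**3 + 185))) = 1/(-167 + (75 - 19*1**3 - 2590)/(5*((5*(1/5))**3 + 185))) = 1/(-167 + (75 - 19*1**3 - 2590)/(5*(1**3 + 185))) = 1/(-167 + (75 - 19*1 - 2590)/(5*(1 + 185))) = 1/(-167 + (1/5)*(75 - 19 - 2590)/186) = 1/(-167 + (1/5)*(1/186)*(-2534)) = 1/(-167 - 1267/465) = 1/(-78922/465) = -465/78922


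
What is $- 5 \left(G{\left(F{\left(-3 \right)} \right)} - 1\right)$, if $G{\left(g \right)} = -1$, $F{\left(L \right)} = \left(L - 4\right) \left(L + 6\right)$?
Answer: $10$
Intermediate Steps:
$F{\left(L \right)} = \left(-4 + L\right) \left(6 + L\right)$
$- 5 \left(G{\left(F{\left(-3 \right)} \right)} - 1\right) = - 5 \left(-1 - 1\right) = \left(-5\right) \left(-2\right) = 10$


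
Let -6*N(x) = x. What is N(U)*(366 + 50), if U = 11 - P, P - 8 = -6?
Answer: -624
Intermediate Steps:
P = 2 (P = 8 - 6 = 2)
U = 9 (U = 11 - 1*2 = 11 - 2 = 9)
N(x) = -x/6
N(U)*(366 + 50) = (-⅙*9)*(366 + 50) = -3/2*416 = -624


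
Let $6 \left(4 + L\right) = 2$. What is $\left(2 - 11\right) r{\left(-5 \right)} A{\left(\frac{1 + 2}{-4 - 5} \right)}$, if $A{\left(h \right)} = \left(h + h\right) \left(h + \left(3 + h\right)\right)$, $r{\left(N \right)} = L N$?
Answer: $\frac{770}{3} \approx 256.67$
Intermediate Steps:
$L = - \frac{11}{3}$ ($L = -4 + \frac{1}{6} \cdot 2 = -4 + \frac{1}{3} = - \frac{11}{3} \approx -3.6667$)
$r{\left(N \right)} = - \frac{11 N}{3}$
$A{\left(h \right)} = 2 h \left(3 + 2 h\right)$
$\left(2 - 11\right) r{\left(-5 \right)} A{\left(\frac{1 + 2}{-4 - 5} \right)} = \left(2 - 11\right) \left(\left(- \frac{11}{3}\right) \left(-5\right)\right) 2 \frac{1 + 2}{-4 - 5} \left(3 + 2 \frac{1 + 2}{-4 - 5}\right) = \left(2 - 11\right) \frac{55}{3} \cdot 2 \frac{3}{-9} \left(3 + 2 \frac{3}{-9}\right) = \left(-9\right) \frac{55}{3} \cdot 2 \cdot 3 \left(- \frac{1}{9}\right) \left(3 + 2 \cdot 3 \left(- \frac{1}{9}\right)\right) = - 165 \cdot 2 \left(- \frac{1}{3}\right) \left(3 + 2 \left(- \frac{1}{3}\right)\right) = - 165 \cdot 2 \left(- \frac{1}{3}\right) \left(3 - \frac{2}{3}\right) = - 165 \cdot 2 \left(- \frac{1}{3}\right) \frac{7}{3} = \left(-165\right) \left(- \frac{14}{9}\right) = \frac{770}{3}$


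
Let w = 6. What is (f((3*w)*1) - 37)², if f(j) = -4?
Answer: 1681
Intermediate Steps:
(f((3*w)*1) - 37)² = (-4 - 37)² = (-41)² = 1681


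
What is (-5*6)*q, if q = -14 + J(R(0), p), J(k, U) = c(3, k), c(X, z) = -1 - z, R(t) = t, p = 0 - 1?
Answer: 450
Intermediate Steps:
p = -1
J(k, U) = -1 - k
q = -15 (q = -14 + (-1 - 1*0) = -14 + (-1 + 0) = -14 - 1 = -15)
(-5*6)*q = -5*6*(-15) = -30*(-15) = 450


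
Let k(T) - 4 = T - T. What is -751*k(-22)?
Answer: -3004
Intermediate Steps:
k(T) = 4 (k(T) = 4 + (T - T) = 4 + 0 = 4)
-751*k(-22) = -751*4 = -3004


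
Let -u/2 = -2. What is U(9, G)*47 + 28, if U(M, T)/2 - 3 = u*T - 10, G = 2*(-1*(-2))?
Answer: 874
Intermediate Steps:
u = 4 (u = -2*(-2) = 4)
G = 4 (G = 2*2 = 4)
U(M, T) = -14 + 8*T (U(M, T) = 6 + 2*(4*T - 10) = 6 + 2*(-10 + 4*T) = 6 + (-20 + 8*T) = -14 + 8*T)
U(9, G)*47 + 28 = (-14 + 8*4)*47 + 28 = (-14 + 32)*47 + 28 = 18*47 + 28 = 846 + 28 = 874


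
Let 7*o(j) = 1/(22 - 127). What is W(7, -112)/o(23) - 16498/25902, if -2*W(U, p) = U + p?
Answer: -999509923/25902 ≈ -38588.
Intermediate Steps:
o(j) = -1/735 (o(j) = 1/(7*(22 - 127)) = (1/7)/(-105) = (1/7)*(-1/105) = -1/735)
W(U, p) = -U/2 - p/2 (W(U, p) = -(U + p)/2 = -U/2 - p/2)
W(7, -112)/o(23) - 16498/25902 = (-1/2*7 - 1/2*(-112))/(-1/735) - 16498/25902 = (-7/2 + 56)*(-735) - 16498*1/25902 = (105/2)*(-735) - 8249/12951 = -77175/2 - 8249/12951 = -999509923/25902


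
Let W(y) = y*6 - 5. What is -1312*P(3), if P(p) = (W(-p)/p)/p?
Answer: 30176/9 ≈ 3352.9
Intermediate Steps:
W(y) = -5 + 6*y (W(y) = 6*y - 5 = -5 + 6*y)
P(p) = (-5 - 6*p)/p² (P(p) = ((-5 + 6*(-p))/p)/p = ((-5 - 6*p)/p)/p = (-5 - 6*p)/p²)
-1312*P(3) = -1312*(-5 - 6*3)/3² = -1312*(-5 - 18)/9 = -1312*(-23)/9 = -1312*(-23/9) = 30176/9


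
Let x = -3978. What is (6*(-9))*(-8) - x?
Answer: 4410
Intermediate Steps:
(6*(-9))*(-8) - x = (6*(-9))*(-8) - 1*(-3978) = -54*(-8) + 3978 = 432 + 3978 = 4410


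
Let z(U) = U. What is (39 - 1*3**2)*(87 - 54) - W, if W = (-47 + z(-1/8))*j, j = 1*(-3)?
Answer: 6789/8 ≈ 848.63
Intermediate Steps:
j = -3
W = 1131/8 (W = (-47 - 1/8)*(-3) = -377/8*(-3) = 1131/8 ≈ 141.38)
(39 - 1*3**2)*(87 - 54) - W = (39 - 1*3**2)*(87 - 54) - 1*1131/8 = (39 - 1*9)*33 - 1131/8 = (39 - 9)*33 - 1131/8 = 30*33 - 1131/8 = 990 - 1131/8 = 6789/8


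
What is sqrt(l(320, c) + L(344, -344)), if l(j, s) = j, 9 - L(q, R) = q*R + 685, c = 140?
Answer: 2*sqrt(29495) ≈ 343.48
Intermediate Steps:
L(q, R) = -676 - R*q (L(q, R) = 9 - (q*R + 685) = 9 - (R*q + 685) = 9 - (685 + R*q) = 9 + (-685 - R*q) = -676 - R*q)
sqrt(l(320, c) + L(344, -344)) = sqrt(320 + (-676 - 1*(-344)*344)) = sqrt(320 + (-676 + 118336)) = sqrt(320 + 117660) = sqrt(117980) = 2*sqrt(29495)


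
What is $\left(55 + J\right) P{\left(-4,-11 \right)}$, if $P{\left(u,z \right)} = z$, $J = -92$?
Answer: $407$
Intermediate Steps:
$\left(55 + J\right) P{\left(-4,-11 \right)} = \left(55 - 92\right) \left(-11\right) = \left(-37\right) \left(-11\right) = 407$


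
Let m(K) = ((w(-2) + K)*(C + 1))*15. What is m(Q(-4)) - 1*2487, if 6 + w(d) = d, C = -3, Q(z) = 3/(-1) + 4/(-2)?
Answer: -2097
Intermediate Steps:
Q(z) = -5 (Q(z) = 3*(-1) + 4*(-1/2) = -3 - 2 = -5)
w(d) = -6 + d
m(K) = 240 - 30*K (m(K) = (((-6 - 2) + K)*(-3 + 1))*15 = ((-8 + K)*(-2))*15 = (16 - 2*K)*15 = 240 - 30*K)
m(Q(-4)) - 1*2487 = (240 - 30*(-5)) - 1*2487 = (240 + 150) - 2487 = 390 - 2487 = -2097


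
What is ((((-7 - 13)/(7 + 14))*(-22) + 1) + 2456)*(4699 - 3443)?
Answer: 65358472/21 ≈ 3.1123e+6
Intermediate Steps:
((((-7 - 13)/(7 + 14))*(-22) + 1) + 2456)*(4699 - 3443) = ((-20/21*(-22) + 1) + 2456)*1256 = ((440/21 + 1) + 2456)*1256 = (461/21 + 2456)*1256 = (52037/21)*1256 = 65358472/21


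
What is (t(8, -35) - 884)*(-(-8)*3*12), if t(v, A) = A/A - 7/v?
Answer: -254556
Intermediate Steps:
t(v, A) = 1 - 7/v
(t(8, -35) - 884)*(-(-8)*3*12) = ((-7 + 8)/8 - 884)*(-(-8)*3*12) = ((1/8)*1 - 884)*(-8*(-3)*12) = (1/8 - 884)*(24*12) = -7071/8*288 = -254556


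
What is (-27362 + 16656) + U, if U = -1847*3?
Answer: -16247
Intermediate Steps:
U = -5541
(-27362 + 16656) + U = (-27362 + 16656) - 5541 = -10706 - 5541 = -16247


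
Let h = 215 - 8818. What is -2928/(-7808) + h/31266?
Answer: 12487/125064 ≈ 0.099845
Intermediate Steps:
h = -8603
-2928/(-7808) + h/31266 = -2928/(-7808) - 8603/31266 = -2928*(-1/7808) - 8603*1/31266 = 3/8 - 8603/31266 = 12487/125064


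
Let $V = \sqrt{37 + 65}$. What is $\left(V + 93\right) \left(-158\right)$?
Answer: $-14694 - 158 \sqrt{102} \approx -16290.0$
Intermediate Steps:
$V = \sqrt{102} \approx 10.1$
$\left(V + 93\right) \left(-158\right) = \left(\sqrt{102} + 93\right) \left(-158\right) = \left(93 + \sqrt{102}\right) \left(-158\right) = -14694 - 158 \sqrt{102}$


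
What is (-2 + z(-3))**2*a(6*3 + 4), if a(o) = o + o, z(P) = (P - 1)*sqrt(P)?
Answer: -1936 + 704*I*sqrt(3) ≈ -1936.0 + 1219.4*I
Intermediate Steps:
z(P) = sqrt(P)*(-1 + P) (z(P) = (-1 + P)*sqrt(P) = sqrt(P)*(-1 + P))
a(o) = 2*o
(-2 + z(-3))**2*a(6*3 + 4) = (-2 + sqrt(-3)*(-1 - 3))**2*(2*(6*3 + 4)) = (-2 + (I*sqrt(3))*(-4))**2*(2*(18 + 4)) = (-2 - 4*I*sqrt(3))**2*(2*22) = (-2 - 4*I*sqrt(3))**2*44 = 44*(-2 - 4*I*sqrt(3))**2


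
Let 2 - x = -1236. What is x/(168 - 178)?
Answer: -619/5 ≈ -123.80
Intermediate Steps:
x = 1238 (x = 2 - 1*(-1236) = 2 + 1236 = 1238)
x/(168 - 178) = 1238/(168 - 178) = 1238/(-10) = -⅒*1238 = -619/5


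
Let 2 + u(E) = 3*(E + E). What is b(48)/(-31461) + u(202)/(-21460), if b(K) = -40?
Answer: -3720941/67515306 ≈ -0.055113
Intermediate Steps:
u(E) = -2 + 6*E (u(E) = -2 + 3*(E + E) = -2 + 3*(2*E) = -2 + 6*E)
b(48)/(-31461) + u(202)/(-21460) = -40/(-31461) + (-2 + 6*202)/(-21460) = -40*(-1/31461) + (-2 + 1212)*(-1/21460) = 40/31461 + 1210*(-1/21460) = 40/31461 - 121/2146 = -3720941/67515306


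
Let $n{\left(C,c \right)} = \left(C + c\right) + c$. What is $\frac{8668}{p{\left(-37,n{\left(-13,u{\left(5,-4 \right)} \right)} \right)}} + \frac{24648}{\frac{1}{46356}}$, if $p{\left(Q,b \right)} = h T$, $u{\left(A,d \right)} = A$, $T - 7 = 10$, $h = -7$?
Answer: $\frac{135967331204}{119} \approx 1.1426 \cdot 10^{9}$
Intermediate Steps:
$T = 17$ ($T = 7 + 10 = 17$)
$n{\left(C,c \right)} = C + 2 c$
$p{\left(Q,b \right)} = -119$ ($p{\left(Q,b \right)} = \left(-7\right) 17 = -119$)
$\frac{8668}{p{\left(-37,n{\left(-13,u{\left(5,-4 \right)} \right)} \right)}} + \frac{24648}{\frac{1}{46356}} = \frac{8668}{-119} + \frac{24648}{\frac{1}{46356}} = 8668 \left(- \frac{1}{119}\right) + 24648 \frac{1}{\frac{1}{46356}} = - \frac{8668}{119} + 24648 \cdot 46356 = - \frac{8668}{119} + 1142582688 = \frac{135967331204}{119}$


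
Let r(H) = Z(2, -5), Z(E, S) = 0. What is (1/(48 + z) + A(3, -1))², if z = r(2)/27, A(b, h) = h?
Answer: 2209/2304 ≈ 0.95877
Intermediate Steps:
r(H) = 0
z = 0 (z = 0/27 = 0*(1/27) = 0)
(1/(48 + z) + A(3, -1))² = (1/(48 + 0) - 1)² = (1/48 - 1)² = (-47/48)² = 2209/2304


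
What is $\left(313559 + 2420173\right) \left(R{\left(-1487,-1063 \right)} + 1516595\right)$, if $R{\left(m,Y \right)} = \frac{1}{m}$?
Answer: $\frac{6165048885403248}{1487} \approx 4.146 \cdot 10^{12}$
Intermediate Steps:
$\left(313559 + 2420173\right) \left(R{\left(-1487,-1063 \right)} + 1516595\right) = \left(313559 + 2420173\right) \left(\frac{1}{-1487} + 1516595\right) = 2733732 \left(- \frac{1}{1487} + 1516595\right) = 2733732 \cdot \frac{2255176764}{1487} = \frac{6165048885403248}{1487}$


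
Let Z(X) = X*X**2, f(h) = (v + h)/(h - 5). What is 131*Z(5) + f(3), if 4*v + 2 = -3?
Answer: 130993/8 ≈ 16374.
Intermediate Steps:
v = -5/4 (v = -1/2 + (1/4)*(-3) = -1/2 - 3/4 = -5/4 ≈ -1.2500)
f(h) = (-5/4 + h)/(-5 + h) (f(h) = (-5/4 + h)/(h - 5) = (-5/4 + h)/(-5 + h))
Z(X) = X**3
131*Z(5) + f(3) = 131*5**3 + (-5/4 + 3)/(-5 + 3) = 131*125 + (7/4)/(-2) = 16375 - 1/2*7/4 = 16375 - 7/8 = 130993/8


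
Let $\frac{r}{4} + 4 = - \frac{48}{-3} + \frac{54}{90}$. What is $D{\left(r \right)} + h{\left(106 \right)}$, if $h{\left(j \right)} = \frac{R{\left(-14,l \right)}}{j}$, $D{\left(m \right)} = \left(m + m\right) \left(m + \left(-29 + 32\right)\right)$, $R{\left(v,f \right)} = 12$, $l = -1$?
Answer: $\frac{7132254}{1325} \approx 5382.8$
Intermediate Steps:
$r = \frac{252}{5}$ ($r = -16 + 4 \left(- \frac{48}{-3} + \frac{54}{90}\right) = -16 + 4 \left(\left(-48\right) \left(- \frac{1}{3}\right) + 54 \cdot \frac{1}{90}\right) = -16 + 4 \left(16 + \frac{3}{5}\right) = -16 + 4 \cdot \frac{83}{5} = -16 + \frac{332}{5} = \frac{252}{5} \approx 50.4$)
$D{\left(m \right)} = 2 m \left(3 + m\right)$ ($D{\left(m \right)} = 2 m \left(m + 3\right) = 2 m \left(3 + m\right)$)
$h{\left(j \right)} = \frac{12}{j}$
$D{\left(r \right)} + h{\left(106 \right)} = 2 \cdot \frac{252}{5} \left(3 + \frac{252}{5}\right) + \frac{12}{106} = 2 \cdot \frac{252}{5} \cdot \frac{267}{5} + 12 \cdot \frac{1}{106} = \frac{134568}{25} + \frac{6}{53} = \frac{7132254}{1325}$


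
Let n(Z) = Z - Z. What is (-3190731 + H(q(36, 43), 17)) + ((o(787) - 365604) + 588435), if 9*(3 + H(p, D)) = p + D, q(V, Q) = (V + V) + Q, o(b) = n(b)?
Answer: -8903665/3 ≈ -2.9679e+6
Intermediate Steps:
n(Z) = 0
o(b) = 0
q(V, Q) = Q + 2*V (q(V, Q) = 2*V + Q = Q + 2*V)
H(p, D) = -3 + D/9 + p/9 (H(p, D) = -3 + (p + D)/9 = -3 + (D + p)/9 = -3 + (D/9 + p/9) = -3 + D/9 + p/9)
(-3190731 + H(q(36, 43), 17)) + ((o(787) - 365604) + 588435) = (-3190731 + (-3 + (⅑)*17 + (43 + 2*36)/9)) + ((0 - 365604) + 588435) = (-3190731 + (-3 + 17/9 + (43 + 72)/9)) + (-365604 + 588435) = (-3190731 + (-3 + 17/9 + (⅑)*115)) + 222831 = (-3190731 + (-3 + 17/9 + 115/9)) + 222831 = (-3190731 + 35/3) + 222831 = -9572158/3 + 222831 = -8903665/3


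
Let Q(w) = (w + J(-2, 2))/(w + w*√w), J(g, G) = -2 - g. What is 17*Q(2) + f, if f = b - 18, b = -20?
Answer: -55 + 17*√2 ≈ -30.958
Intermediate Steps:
Q(w) = w/(w + w^(3/2)) (Q(w) = (w + (-2 - 1*(-2)))/(w + w*√w) = (w + (-2 + 2))/(w + w^(3/2)) = (w + 0)/(w + w^(3/2)) = w/(w + w^(3/2)))
f = -38 (f = -20 - 18 = -38)
17*Q(2) + f = 17*(2/(2 + 2^(3/2))) - 38 = 17*(2/(2 + 2*√2)) - 38 = 34/(2 + 2*√2) - 38 = -38 + 34/(2 + 2*√2)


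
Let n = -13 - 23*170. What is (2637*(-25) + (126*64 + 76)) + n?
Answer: -61708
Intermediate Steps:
n = -3923 (n = -13 - 3910 = -3923)
(2637*(-25) + (126*64 + 76)) + n = (2637*(-25) + (126*64 + 76)) - 3923 = (-65925 + (8064 + 76)) - 3923 = (-65925 + 8140) - 3923 = -57785 - 3923 = -61708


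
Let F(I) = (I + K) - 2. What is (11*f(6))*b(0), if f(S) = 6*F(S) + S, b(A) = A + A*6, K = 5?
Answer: 0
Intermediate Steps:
F(I) = 3 + I (F(I) = (I + 5) - 2 = (5 + I) - 2 = 3 + I)
b(A) = 7*A (b(A) = A + 6*A = 7*A)
f(S) = 18 + 7*S (f(S) = 6*(3 + S) + S = (18 + 6*S) + S = 18 + 7*S)
(11*f(6))*b(0) = (11*(18 + 7*6))*(7*0) = (11*(18 + 42))*0 = (11*60)*0 = 660*0 = 0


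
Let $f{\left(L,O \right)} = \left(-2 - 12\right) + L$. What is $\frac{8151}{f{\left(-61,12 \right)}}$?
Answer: $- \frac{2717}{25} \approx -108.68$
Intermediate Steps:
$f{\left(L,O \right)} = -14 + L$
$\frac{8151}{f{\left(-61,12 \right)}} = \frac{8151}{-14 - 61} = \frac{8151}{-75} = 8151 \left(- \frac{1}{75}\right) = - \frac{2717}{25}$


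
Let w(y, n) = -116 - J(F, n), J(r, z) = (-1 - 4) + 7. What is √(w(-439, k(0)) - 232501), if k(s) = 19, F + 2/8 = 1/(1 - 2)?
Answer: I*√232619 ≈ 482.31*I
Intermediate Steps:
F = -5/4 (F = -¼ + 1/(1 - 2) = -¼ + 1/(-1) = -¼ - 1 = -5/4 ≈ -1.2500)
J(r, z) = 2 (J(r, z) = -5 + 7 = 2)
w(y, n) = -118 (w(y, n) = -116 - 1*2 = -116 - 2 = -118)
√(w(-439, k(0)) - 232501) = √(-118 - 232501) = √(-232619) = I*√232619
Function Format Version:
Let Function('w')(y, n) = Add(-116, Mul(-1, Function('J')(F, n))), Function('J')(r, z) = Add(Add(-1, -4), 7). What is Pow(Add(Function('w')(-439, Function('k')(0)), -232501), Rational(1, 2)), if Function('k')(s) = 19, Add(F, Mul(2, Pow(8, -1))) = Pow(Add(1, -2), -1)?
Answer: Mul(I, Pow(232619, Rational(1, 2))) ≈ Mul(482.31, I)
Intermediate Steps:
F = Rational(-5, 4) (F = Add(Rational(-1, 4), Pow(Add(1, -2), -1)) = Add(Rational(-1, 4), Pow(-1, -1)) = Add(Rational(-1, 4), -1) = Rational(-5, 4) ≈ -1.2500)
Function('J')(r, z) = 2 (Function('J')(r, z) = Add(-5, 7) = 2)
Function('w')(y, n) = -118 (Function('w')(y, n) = Add(-116, Mul(-1, 2)) = Add(-116, -2) = -118)
Pow(Add(Function('w')(-439, Function('k')(0)), -232501), Rational(1, 2)) = Pow(Add(-118, -232501), Rational(1, 2)) = Pow(-232619, Rational(1, 2)) = Mul(I, Pow(232619, Rational(1, 2)))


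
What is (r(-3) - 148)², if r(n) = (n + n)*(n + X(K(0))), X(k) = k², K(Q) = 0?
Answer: 16900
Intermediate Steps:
r(n) = 2*n² (r(n) = (n + n)*(n + 0²) = (2*n)*(n + 0) = (2*n)*n = 2*n²)
(r(-3) - 148)² = (2*(-3)² - 148)² = (2*9 - 148)² = (18 - 148)² = (-130)² = 16900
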